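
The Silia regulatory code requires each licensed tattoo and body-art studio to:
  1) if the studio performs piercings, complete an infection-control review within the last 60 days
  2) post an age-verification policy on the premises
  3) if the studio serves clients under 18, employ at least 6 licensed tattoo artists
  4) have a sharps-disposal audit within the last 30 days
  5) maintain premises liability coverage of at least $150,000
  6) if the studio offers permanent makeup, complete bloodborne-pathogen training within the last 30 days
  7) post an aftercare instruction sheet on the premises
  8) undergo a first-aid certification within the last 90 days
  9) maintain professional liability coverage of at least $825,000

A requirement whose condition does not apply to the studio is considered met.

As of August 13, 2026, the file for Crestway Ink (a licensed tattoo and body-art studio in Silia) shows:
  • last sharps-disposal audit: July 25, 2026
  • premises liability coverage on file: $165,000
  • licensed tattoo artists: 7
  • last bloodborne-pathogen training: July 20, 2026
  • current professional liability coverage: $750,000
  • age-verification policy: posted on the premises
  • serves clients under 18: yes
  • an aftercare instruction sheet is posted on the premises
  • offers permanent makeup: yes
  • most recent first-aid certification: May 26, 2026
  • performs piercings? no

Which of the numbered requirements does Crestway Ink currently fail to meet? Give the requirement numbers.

9

1. condition 'performs piercings' does not hold → requirement n/a → met
2. age-verification policy present → met
3. condition 'serves clients under 18' holds; licensed tattoo artists 7 ≥ 6 → met
4. sharps-disposal audit 19 days ago vs limit 30 → met
5. premises liability coverage $165,000 ≥ $150,000 → met
6. condition 'offers permanent makeup' holds; bloodborne-pathogen training 24 days ago vs limit 30 → met
7. aftercare instruction sheet present → met
8. first-aid certification 79 days ago vs limit 90 → met
9. professional liability coverage $750,000 < $825,000 → not met
Not met: 9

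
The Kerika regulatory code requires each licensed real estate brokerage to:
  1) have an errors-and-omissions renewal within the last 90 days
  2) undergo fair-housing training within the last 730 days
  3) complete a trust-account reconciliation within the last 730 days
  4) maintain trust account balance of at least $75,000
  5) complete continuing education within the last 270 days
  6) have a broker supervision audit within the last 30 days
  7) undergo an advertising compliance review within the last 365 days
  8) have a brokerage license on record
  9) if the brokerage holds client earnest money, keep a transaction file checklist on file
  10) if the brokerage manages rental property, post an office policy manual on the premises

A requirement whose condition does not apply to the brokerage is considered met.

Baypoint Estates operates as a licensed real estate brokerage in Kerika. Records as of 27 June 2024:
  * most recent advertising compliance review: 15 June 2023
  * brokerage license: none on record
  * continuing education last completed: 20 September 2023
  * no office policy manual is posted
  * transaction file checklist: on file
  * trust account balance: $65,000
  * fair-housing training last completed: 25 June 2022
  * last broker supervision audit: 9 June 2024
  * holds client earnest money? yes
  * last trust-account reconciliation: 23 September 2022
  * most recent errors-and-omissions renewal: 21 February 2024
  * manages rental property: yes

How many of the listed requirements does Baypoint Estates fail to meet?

7

1. errors-and-omissions renewal 127 days ago vs limit 90 → not met
2. fair-housing training 733 days ago vs limit 730 → not met
3. trust-account reconciliation 643 days ago vs limit 730 → met
4. trust account balance $65,000 < $75,000 → not met
5. continuing education 281 days ago vs limit 270 → not met
6. broker supervision audit 18 days ago vs limit 30 → met
7. advertising compliance review 378 days ago vs limit 365 → not met
8. brokerage license absent → not met
9. condition 'holds client earnest money' holds; transaction file checklist present → met
10. condition 'manages rental property' holds; office policy manual absent → not met
Not met: 7 of 10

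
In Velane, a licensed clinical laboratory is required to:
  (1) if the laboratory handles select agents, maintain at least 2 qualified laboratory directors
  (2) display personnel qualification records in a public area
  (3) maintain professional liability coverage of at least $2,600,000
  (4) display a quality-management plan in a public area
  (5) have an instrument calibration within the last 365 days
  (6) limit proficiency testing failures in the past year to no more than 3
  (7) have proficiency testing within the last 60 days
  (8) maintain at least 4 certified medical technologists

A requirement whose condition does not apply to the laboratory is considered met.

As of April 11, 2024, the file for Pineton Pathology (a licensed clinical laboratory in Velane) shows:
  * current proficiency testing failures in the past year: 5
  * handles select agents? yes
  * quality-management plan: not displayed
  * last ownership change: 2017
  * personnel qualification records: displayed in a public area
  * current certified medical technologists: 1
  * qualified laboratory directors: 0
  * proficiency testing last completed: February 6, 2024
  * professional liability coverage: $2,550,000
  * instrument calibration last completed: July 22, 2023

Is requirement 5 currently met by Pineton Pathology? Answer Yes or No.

Yes

5. instrument calibration 264 days ago vs limit 365 → met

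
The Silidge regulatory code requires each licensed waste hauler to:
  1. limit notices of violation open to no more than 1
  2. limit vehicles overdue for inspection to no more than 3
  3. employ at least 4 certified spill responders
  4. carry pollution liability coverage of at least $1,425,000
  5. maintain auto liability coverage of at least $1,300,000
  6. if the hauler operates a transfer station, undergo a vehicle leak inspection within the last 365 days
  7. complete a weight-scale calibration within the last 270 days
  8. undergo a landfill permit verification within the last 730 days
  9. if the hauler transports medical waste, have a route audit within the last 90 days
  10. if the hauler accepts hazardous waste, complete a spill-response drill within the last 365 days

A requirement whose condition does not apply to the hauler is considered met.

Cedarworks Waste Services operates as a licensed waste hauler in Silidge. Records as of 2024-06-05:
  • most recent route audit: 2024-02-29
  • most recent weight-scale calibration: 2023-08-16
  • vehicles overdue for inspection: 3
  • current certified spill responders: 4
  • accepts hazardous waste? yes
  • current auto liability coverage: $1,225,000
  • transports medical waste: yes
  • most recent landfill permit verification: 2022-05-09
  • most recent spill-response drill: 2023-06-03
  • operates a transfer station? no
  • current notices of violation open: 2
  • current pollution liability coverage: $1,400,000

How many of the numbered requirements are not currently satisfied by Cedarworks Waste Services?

1. notices of violation open 2 > 1 → not met
2. vehicles overdue for inspection 3 ≤ 3 → met
3. certified spill responders 4 ≥ 4 → met
4. pollution liability coverage $1,400,000 < $1,425,000 → not met
5. auto liability coverage $1,225,000 < $1,300,000 → not met
6. condition 'operates a transfer station' does not hold → requirement n/a → met
7. weight-scale calibration 294 days ago vs limit 270 → not met
8. landfill permit verification 758 days ago vs limit 730 → not met
9. condition 'transports medical waste' holds; route audit 97 days ago vs limit 90 → not met
10. condition 'accepts hazardous waste' holds; spill-response drill 368 days ago vs limit 365 → not met
Not met: 7 of 10

7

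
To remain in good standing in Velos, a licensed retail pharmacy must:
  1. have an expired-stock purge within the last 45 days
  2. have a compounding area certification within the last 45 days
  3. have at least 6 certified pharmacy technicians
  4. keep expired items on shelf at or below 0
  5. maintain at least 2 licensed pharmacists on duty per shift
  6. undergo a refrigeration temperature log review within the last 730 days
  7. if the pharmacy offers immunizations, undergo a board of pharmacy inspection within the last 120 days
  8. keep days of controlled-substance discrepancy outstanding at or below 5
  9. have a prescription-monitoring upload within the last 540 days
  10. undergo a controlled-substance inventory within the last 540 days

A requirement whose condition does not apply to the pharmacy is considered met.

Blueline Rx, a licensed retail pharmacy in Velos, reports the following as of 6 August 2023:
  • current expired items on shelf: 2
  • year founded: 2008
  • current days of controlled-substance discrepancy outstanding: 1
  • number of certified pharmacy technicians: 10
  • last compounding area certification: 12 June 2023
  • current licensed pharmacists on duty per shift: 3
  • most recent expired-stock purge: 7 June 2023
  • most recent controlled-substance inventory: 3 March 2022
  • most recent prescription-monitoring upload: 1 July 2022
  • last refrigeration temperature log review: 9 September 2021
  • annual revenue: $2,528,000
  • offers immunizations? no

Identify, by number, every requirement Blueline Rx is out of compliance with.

1. expired-stock purge 60 days ago vs limit 45 → not met
2. compounding area certification 55 days ago vs limit 45 → not met
3. certified pharmacy technicians 10 ≥ 6 → met
4. expired items on shelf 2 > 0 → not met
5. licensed pharmacists on duty per shift 3 ≥ 2 → met
6. refrigeration temperature log review 696 days ago vs limit 730 → met
7. condition 'offers immunizations' does not hold → requirement n/a → met
8. days of controlled-substance discrepancy outstanding 1 ≤ 5 → met
9. prescription-monitoring upload 401 days ago vs limit 540 → met
10. controlled-substance inventory 521 days ago vs limit 540 → met
Not met: 1, 2, 4

1, 2, 4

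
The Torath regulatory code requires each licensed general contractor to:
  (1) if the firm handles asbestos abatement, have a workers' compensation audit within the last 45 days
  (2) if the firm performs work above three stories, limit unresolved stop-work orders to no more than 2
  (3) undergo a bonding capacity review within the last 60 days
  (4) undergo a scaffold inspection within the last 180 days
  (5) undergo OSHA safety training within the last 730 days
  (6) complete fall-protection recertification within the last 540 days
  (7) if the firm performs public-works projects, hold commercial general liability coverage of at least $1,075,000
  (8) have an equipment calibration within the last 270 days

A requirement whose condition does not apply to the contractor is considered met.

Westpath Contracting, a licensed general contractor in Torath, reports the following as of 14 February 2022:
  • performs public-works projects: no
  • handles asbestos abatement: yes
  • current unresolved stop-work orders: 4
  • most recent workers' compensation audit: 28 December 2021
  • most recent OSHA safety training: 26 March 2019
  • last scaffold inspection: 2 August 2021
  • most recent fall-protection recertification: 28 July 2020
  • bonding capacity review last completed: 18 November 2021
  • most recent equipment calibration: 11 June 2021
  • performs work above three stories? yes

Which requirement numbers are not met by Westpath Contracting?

1, 2, 3, 4, 5, 6

1. condition 'handles asbestos abatement' holds; workers' compensation audit 48 days ago vs limit 45 → not met
2. condition 'performs work above three stories' holds; unresolved stop-work orders 4 > 2 → not met
3. bonding capacity review 88 days ago vs limit 60 → not met
4. scaffold inspection 196 days ago vs limit 180 → not met
5. OSHA safety training 1056 days ago vs limit 730 → not met
6. fall-protection recertification 566 days ago vs limit 540 → not met
7. condition 'performs public-works projects' does not hold → requirement n/a → met
8. equipment calibration 248 days ago vs limit 270 → met
Not met: 1, 2, 3, 4, 5, 6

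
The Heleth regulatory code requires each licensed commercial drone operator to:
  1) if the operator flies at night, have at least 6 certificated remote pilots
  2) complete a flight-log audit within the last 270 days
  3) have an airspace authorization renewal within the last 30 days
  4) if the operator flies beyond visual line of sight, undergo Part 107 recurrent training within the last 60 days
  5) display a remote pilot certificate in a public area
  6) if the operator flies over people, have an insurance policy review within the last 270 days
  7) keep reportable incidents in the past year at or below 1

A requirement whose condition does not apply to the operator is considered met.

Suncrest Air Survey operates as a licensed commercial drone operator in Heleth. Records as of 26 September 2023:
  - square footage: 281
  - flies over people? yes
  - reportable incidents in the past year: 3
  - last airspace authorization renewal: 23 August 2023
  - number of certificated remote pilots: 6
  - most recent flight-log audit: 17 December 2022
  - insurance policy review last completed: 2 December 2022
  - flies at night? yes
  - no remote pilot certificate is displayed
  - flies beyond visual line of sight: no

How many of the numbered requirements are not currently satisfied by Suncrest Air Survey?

5

1. condition 'flies at night' holds; certificated remote pilots 6 ≥ 6 → met
2. flight-log audit 283 days ago vs limit 270 → not met
3. airspace authorization renewal 34 days ago vs limit 30 → not met
4. condition 'flies beyond visual line of sight' does not hold → requirement n/a → met
5. remote pilot certificate absent → not met
6. condition 'flies over people' holds; insurance policy review 298 days ago vs limit 270 → not met
7. reportable incidents in the past year 3 > 1 → not met
Not met: 5 of 7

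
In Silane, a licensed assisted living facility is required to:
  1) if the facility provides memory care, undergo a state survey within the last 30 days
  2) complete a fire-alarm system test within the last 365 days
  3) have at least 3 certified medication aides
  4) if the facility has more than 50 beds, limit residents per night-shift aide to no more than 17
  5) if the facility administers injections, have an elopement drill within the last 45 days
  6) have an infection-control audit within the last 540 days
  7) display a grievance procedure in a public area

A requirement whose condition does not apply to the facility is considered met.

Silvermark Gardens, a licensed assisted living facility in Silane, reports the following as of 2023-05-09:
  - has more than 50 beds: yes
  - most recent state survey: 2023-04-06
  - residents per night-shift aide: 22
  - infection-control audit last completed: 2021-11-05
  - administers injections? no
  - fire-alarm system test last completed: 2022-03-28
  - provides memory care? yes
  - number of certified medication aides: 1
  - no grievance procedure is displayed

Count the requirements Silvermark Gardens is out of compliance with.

6

1. condition 'provides memory care' holds; state survey 33 days ago vs limit 30 → not met
2. fire-alarm system test 407 days ago vs limit 365 → not met
3. certified medication aides 1 < 3 → not met
4. condition 'has more than 50 beds' holds; residents per night-shift aide 22 > 17 → not met
5. condition 'administers injections' does not hold → requirement n/a → met
6. infection-control audit 550 days ago vs limit 540 → not met
7. grievance procedure absent → not met
Not met: 6 of 7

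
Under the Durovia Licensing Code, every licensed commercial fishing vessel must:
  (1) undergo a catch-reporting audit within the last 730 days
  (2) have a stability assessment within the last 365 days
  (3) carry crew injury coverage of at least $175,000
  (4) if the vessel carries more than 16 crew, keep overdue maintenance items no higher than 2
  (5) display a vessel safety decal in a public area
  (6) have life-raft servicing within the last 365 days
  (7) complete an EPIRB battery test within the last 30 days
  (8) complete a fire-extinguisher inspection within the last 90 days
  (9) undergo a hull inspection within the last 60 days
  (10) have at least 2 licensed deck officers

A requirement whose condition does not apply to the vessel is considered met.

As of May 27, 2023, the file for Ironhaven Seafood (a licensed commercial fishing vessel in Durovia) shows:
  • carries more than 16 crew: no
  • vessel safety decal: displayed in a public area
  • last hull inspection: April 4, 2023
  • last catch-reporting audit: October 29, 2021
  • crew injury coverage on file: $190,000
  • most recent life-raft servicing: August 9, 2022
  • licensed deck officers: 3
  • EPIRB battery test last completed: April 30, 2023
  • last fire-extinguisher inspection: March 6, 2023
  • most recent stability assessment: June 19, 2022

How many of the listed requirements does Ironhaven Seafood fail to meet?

1. catch-reporting audit 575 days ago vs limit 730 → met
2. stability assessment 342 days ago vs limit 365 → met
3. crew injury coverage $190,000 ≥ $175,000 → met
4. condition 'carries more than 16 crew' does not hold → requirement n/a → met
5. vessel safety decal present → met
6. life-raft servicing 291 days ago vs limit 365 → met
7. EPIRB battery test 27 days ago vs limit 30 → met
8. fire-extinguisher inspection 82 days ago vs limit 90 → met
9. hull inspection 53 days ago vs limit 60 → met
10. licensed deck officers 3 ≥ 2 → met
Not met: 0 of 10

0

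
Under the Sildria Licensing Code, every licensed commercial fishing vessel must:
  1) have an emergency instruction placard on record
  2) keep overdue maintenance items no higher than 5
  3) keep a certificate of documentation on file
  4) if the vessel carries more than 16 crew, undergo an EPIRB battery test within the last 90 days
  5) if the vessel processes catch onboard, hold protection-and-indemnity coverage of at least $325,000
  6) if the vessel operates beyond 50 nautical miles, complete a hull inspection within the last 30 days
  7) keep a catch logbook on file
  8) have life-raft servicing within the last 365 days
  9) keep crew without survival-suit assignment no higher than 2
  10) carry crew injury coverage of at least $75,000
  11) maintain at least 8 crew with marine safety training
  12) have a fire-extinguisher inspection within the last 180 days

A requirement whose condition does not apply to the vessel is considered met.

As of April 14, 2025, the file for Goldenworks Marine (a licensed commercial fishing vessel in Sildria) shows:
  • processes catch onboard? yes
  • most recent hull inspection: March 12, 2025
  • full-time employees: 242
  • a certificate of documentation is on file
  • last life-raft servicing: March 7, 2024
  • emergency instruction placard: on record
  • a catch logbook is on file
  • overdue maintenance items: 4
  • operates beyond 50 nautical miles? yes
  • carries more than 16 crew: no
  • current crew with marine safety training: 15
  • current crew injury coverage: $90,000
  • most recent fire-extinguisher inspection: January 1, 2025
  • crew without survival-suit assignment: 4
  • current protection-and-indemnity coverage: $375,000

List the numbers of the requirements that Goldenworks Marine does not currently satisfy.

6, 8, 9

1. emergency instruction placard present → met
2. overdue maintenance items 4 ≤ 5 → met
3. certificate of documentation present → met
4. condition 'carries more than 16 crew' does not hold → requirement n/a → met
5. condition 'processes catch onboard' holds; protection-and-indemnity coverage $375,000 ≥ $325,000 → met
6. condition 'operates beyond 50 nautical miles' holds; hull inspection 33 days ago vs limit 30 → not met
7. catch logbook present → met
8. life-raft servicing 403 days ago vs limit 365 → not met
9. crew without survival-suit assignment 4 > 2 → not met
10. crew injury coverage $90,000 ≥ $75,000 → met
11. crew with marine safety training 15 ≥ 8 → met
12. fire-extinguisher inspection 103 days ago vs limit 180 → met
Not met: 6, 8, 9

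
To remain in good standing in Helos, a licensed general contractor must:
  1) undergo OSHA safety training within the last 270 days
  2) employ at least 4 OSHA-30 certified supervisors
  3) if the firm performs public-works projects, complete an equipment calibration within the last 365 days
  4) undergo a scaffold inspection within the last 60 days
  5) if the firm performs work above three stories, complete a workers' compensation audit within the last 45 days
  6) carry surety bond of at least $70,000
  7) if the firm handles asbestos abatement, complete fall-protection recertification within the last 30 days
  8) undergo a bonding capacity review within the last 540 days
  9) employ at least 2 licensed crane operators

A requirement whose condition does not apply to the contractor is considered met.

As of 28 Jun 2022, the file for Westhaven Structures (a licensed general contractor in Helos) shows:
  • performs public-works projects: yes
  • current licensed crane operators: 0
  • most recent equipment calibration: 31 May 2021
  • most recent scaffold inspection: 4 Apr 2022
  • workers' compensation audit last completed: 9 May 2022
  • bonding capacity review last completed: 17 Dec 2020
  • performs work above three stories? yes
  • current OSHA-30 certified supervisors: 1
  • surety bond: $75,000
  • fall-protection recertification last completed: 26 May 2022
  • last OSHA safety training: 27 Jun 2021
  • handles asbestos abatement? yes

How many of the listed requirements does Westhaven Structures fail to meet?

1. OSHA safety training 366 days ago vs limit 270 → not met
2. OSHA-30 certified supervisors 1 < 4 → not met
3. condition 'performs public-works projects' holds; equipment calibration 393 days ago vs limit 365 → not met
4. scaffold inspection 85 days ago vs limit 60 → not met
5. condition 'performs work above three stories' holds; workers' compensation audit 50 days ago vs limit 45 → not met
6. surety bond $75,000 ≥ $70,000 → met
7. condition 'handles asbestos abatement' holds; fall-protection recertification 33 days ago vs limit 30 → not met
8. bonding capacity review 558 days ago vs limit 540 → not met
9. licensed crane operators 0 < 2 → not met
Not met: 8 of 9

8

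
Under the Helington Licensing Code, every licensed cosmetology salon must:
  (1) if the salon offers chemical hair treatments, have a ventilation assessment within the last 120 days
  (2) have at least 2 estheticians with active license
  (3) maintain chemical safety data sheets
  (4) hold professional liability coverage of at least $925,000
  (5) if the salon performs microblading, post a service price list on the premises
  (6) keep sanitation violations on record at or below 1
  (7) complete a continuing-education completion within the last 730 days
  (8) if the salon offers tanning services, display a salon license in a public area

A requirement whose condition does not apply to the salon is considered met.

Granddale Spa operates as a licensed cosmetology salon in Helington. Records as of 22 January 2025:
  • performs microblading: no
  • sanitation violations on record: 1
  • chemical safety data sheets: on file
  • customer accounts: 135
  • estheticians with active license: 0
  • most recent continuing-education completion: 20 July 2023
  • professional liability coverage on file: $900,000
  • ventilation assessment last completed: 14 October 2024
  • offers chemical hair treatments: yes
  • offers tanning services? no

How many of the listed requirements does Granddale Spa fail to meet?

1. condition 'offers chemical hair treatments' holds; ventilation assessment 100 days ago vs limit 120 → met
2. estheticians with active license 0 < 2 → not met
3. chemical safety data sheets present → met
4. professional liability coverage $900,000 < $925,000 → not met
5. condition 'performs microblading' does not hold → requirement n/a → met
6. sanitation violations on record 1 ≤ 1 → met
7. continuing-education completion 552 days ago vs limit 730 → met
8. condition 'offers tanning services' does not hold → requirement n/a → met
Not met: 2 of 8

2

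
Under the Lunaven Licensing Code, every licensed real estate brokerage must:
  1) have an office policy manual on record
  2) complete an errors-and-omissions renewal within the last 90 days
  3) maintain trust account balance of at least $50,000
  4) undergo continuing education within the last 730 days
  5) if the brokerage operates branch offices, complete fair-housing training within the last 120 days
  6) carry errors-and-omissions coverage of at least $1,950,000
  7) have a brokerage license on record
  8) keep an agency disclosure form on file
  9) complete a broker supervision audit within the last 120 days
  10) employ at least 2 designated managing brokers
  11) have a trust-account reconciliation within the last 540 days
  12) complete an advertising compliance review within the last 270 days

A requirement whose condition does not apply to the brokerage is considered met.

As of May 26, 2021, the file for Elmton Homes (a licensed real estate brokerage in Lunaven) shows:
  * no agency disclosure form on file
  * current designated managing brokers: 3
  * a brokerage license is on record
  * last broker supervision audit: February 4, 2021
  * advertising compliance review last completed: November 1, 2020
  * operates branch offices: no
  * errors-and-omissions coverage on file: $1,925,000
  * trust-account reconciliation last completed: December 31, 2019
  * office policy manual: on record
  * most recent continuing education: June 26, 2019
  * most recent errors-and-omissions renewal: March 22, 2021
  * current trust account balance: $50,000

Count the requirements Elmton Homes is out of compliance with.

1. office policy manual present → met
2. errors-and-omissions renewal 65 days ago vs limit 90 → met
3. trust account balance $50,000 ≥ $50,000 → met
4. continuing education 700 days ago vs limit 730 → met
5. condition 'operates branch offices' does not hold → requirement n/a → met
6. errors-and-omissions coverage $1,925,000 < $1,950,000 → not met
7. brokerage license present → met
8. agency disclosure form absent → not met
9. broker supervision audit 111 days ago vs limit 120 → met
10. designated managing brokers 3 ≥ 2 → met
11. trust-account reconciliation 512 days ago vs limit 540 → met
12. advertising compliance review 206 days ago vs limit 270 → met
Not met: 2 of 12

2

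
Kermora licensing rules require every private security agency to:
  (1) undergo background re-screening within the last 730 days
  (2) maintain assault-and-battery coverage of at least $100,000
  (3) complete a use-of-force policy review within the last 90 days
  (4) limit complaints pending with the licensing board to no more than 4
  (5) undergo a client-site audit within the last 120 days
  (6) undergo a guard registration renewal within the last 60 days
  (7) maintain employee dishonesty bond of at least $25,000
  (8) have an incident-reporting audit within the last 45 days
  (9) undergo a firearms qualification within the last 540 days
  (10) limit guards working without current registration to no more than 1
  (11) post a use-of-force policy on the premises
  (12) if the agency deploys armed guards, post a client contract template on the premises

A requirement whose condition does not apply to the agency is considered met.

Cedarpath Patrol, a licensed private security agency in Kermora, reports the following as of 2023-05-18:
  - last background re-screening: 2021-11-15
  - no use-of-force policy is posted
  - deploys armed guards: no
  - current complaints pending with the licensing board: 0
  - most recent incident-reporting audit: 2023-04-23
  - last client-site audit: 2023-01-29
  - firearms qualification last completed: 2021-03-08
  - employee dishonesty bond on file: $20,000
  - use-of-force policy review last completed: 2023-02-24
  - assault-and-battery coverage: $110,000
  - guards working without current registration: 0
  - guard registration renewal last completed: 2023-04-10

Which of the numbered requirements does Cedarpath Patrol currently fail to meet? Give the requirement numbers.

1. background re-screening 549 days ago vs limit 730 → met
2. assault-and-battery coverage $110,000 ≥ $100,000 → met
3. use-of-force policy review 83 days ago vs limit 90 → met
4. complaints pending with the licensing board 0 ≤ 4 → met
5. client-site audit 109 days ago vs limit 120 → met
6. guard registration renewal 38 days ago vs limit 60 → met
7. employee dishonesty bond $20,000 < $25,000 → not met
8. incident-reporting audit 25 days ago vs limit 45 → met
9. firearms qualification 801 days ago vs limit 540 → not met
10. guards working without current registration 0 ≤ 1 → met
11. use-of-force policy absent → not met
12. condition 'deploys armed guards' does not hold → requirement n/a → met
Not met: 7, 9, 11

7, 9, 11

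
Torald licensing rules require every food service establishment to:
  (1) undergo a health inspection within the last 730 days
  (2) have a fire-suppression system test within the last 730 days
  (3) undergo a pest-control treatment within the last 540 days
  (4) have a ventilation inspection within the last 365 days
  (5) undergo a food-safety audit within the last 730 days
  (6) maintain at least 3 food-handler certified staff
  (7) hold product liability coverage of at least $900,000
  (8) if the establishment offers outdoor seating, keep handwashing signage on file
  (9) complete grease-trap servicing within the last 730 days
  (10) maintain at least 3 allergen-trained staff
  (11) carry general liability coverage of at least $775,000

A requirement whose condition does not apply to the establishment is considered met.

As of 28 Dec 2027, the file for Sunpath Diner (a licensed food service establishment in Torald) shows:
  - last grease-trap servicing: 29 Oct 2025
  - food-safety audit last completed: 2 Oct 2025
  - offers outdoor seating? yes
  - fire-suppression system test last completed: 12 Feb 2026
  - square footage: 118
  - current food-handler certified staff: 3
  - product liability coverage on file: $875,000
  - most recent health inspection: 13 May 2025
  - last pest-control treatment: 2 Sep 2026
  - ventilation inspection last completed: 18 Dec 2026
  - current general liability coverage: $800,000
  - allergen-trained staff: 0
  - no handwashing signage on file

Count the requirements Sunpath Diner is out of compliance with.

1. health inspection 959 days ago vs limit 730 → not met
2. fire-suppression system test 684 days ago vs limit 730 → met
3. pest-control treatment 482 days ago vs limit 540 → met
4. ventilation inspection 375 days ago vs limit 365 → not met
5. food-safety audit 817 days ago vs limit 730 → not met
6. food-handler certified staff 3 ≥ 3 → met
7. product liability coverage $875,000 < $900,000 → not met
8. condition 'offers outdoor seating' holds; handwashing signage absent → not met
9. grease-trap servicing 790 days ago vs limit 730 → not met
10. allergen-trained staff 0 < 3 → not met
11. general liability coverage $800,000 ≥ $775,000 → met
Not met: 7 of 11

7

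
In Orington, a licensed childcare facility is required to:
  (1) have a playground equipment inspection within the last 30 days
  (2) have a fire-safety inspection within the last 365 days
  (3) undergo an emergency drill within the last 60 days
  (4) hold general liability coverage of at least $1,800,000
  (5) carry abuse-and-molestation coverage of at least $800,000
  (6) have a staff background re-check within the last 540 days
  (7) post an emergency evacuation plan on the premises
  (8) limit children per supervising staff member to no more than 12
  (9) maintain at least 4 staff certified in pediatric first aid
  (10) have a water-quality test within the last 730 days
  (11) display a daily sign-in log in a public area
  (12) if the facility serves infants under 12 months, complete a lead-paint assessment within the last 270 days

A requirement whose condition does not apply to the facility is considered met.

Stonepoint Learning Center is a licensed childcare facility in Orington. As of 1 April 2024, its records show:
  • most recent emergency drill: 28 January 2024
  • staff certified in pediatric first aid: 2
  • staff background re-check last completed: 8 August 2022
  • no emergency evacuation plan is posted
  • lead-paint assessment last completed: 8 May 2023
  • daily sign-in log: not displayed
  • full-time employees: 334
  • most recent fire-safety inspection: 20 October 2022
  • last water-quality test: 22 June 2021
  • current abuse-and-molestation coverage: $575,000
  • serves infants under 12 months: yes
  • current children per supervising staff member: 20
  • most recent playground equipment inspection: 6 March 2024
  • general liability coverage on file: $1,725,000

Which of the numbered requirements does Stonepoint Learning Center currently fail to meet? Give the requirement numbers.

1. playground equipment inspection 26 days ago vs limit 30 → met
2. fire-safety inspection 529 days ago vs limit 365 → not met
3. emergency drill 64 days ago vs limit 60 → not met
4. general liability coverage $1,725,000 < $1,800,000 → not met
5. abuse-and-molestation coverage $575,000 < $800,000 → not met
6. staff background re-check 602 days ago vs limit 540 → not met
7. emergency evacuation plan absent → not met
8. children per supervising staff member 20 > 12 → not met
9. staff certified in pediatric first aid 2 < 4 → not met
10. water-quality test 1014 days ago vs limit 730 → not met
11. daily sign-in log absent → not met
12. condition 'serves infants under 12 months' holds; lead-paint assessment 329 days ago vs limit 270 → not met
Not met: 2, 3, 4, 5, 6, 7, 8, 9, 10, 11, 12

2, 3, 4, 5, 6, 7, 8, 9, 10, 11, 12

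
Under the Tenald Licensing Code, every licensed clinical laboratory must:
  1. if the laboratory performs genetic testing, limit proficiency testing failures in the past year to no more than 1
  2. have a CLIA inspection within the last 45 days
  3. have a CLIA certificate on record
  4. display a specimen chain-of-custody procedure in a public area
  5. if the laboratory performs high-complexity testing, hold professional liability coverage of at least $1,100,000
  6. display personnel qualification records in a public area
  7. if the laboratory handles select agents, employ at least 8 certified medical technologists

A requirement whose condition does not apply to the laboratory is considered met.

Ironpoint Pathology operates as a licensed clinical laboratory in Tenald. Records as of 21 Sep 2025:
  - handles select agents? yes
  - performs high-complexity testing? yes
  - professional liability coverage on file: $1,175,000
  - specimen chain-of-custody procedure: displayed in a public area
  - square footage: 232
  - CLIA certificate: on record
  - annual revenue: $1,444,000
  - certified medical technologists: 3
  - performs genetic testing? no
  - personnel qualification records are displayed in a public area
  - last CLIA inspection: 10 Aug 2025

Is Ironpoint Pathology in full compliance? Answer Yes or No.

1. condition 'performs genetic testing' does not hold → requirement n/a → met
2. CLIA inspection 42 days ago vs limit 45 → met
3. CLIA certificate present → met
4. specimen chain-of-custody procedure present → met
5. condition 'performs high-complexity testing' holds; professional liability coverage $1,175,000 ≥ $1,100,000 → met
6. personnel qualification records present → met
7. condition 'handles select agents' holds; certified medical technologists 3 < 8 → not met
Not met: 7

No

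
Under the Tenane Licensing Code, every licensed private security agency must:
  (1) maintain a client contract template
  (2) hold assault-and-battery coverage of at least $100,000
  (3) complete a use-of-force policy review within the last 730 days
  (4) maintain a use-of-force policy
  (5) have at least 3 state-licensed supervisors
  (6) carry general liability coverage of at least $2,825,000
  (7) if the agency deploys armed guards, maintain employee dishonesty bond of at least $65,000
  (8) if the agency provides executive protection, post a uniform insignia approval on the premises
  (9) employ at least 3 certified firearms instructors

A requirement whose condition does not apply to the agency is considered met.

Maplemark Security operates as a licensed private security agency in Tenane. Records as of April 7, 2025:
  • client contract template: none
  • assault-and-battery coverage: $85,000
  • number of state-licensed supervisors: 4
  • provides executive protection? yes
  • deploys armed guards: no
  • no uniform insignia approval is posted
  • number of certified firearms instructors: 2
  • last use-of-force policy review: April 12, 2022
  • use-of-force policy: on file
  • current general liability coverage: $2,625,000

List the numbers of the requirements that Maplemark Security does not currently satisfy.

1, 2, 3, 6, 8, 9

1. client contract template absent → not met
2. assault-and-battery coverage $85,000 < $100,000 → not met
3. use-of-force policy review 1091 days ago vs limit 730 → not met
4. use-of-force policy present → met
5. state-licensed supervisors 4 ≥ 3 → met
6. general liability coverage $2,625,000 < $2,825,000 → not met
7. condition 'deploys armed guards' does not hold → requirement n/a → met
8. condition 'provides executive protection' holds; uniform insignia approval absent → not met
9. certified firearms instructors 2 < 3 → not met
Not met: 1, 2, 3, 6, 8, 9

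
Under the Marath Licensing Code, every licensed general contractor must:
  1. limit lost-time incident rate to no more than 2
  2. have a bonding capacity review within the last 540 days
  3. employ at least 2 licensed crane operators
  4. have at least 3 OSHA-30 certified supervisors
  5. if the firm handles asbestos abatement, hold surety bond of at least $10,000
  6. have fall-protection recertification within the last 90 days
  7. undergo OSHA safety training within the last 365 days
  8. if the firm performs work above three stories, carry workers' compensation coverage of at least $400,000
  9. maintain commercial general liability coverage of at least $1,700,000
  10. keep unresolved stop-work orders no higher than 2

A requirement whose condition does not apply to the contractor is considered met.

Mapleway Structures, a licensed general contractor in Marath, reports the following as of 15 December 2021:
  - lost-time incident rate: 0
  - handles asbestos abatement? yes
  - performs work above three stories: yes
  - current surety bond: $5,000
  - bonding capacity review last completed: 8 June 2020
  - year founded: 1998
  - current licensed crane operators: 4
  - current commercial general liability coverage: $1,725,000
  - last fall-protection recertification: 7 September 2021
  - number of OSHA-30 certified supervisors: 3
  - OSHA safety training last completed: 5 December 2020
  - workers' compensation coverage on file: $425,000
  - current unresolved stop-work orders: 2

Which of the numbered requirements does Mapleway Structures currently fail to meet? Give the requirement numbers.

1. lost-time incident rate 0 ≤ 2 → met
2. bonding capacity review 555 days ago vs limit 540 → not met
3. licensed crane operators 4 ≥ 2 → met
4. OSHA-30 certified supervisors 3 ≥ 3 → met
5. condition 'handles asbestos abatement' holds; surety bond $5,000 < $10,000 → not met
6. fall-protection recertification 99 days ago vs limit 90 → not met
7. OSHA safety training 375 days ago vs limit 365 → not met
8. condition 'performs work above three stories' holds; workers' compensation coverage $425,000 ≥ $400,000 → met
9. commercial general liability coverage $1,725,000 ≥ $1,700,000 → met
10. unresolved stop-work orders 2 ≤ 2 → met
Not met: 2, 5, 6, 7

2, 5, 6, 7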